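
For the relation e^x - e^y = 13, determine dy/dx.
Differentiate both sides with respect to x, treating y as y(x). By the chain rule, any term containing y contributes a factor of y' = dy/dx when we differentiate it.

Move every term to one side and write the relation as F(x, y) = 0. Term by term,
  d/dx[e^(x)] = e^(x)
  d/dx[-e^(y)] = -y'·e^(y)
  d/dx[-13] = 0

The pieces without y' make up ∂F/∂x and the coefficient of y' is ∂F/∂y:
  ∂F/∂x = e^(x),
  ∂F/∂y = -e^(y).

Since d/dx[F] = ∂F/∂x + (∂F/∂y)·y' = 0, solve for y':
  (∂F/∂y)·y' = -∂F/∂x
  dy/dx = -(∂F/∂x)/(∂F/∂y) = -(e^(x))/(-e^(y)) = e^(x - y)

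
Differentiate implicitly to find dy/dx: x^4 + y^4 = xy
Differentiate the relation implicitly: treat y = y(x) and apply the chain rule, so every y-derivative picks up a y' = dy/dx factor.

With everything moved to the left-hand side, differentiate term by term:
  d/dx[x^4] = 4x^3
  d/dx[-xy] = -x·y' - y
  d/dx[y^4] = 4y^3·y'

Separating the contributions that come from x directly and those that come through y:
  without y':      4x^3 - y
  multiplying y':  -x + 4y^3

so (4x^3 - y) + (-x + 4y^3)·y' = 0, and therefore
  dy/dx = -(4x^3 - y)/(-x + 4y^3) = (4x^3 - y)/(x - 4y^3)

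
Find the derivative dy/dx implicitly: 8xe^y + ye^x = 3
Differentiate the relation implicitly: treat y = y(x) and apply the chain rule, so every y-derivative picks up a y' = dy/dx factor.

With everything moved to the left-hand side, differentiate term by term:
  d/dx[8x·e^(y)] = 8x·y'·e^(y) + 8e^(y)
  d/dx[y·e^(x)] = y·e^(x) + y'·e^(x)
  d/dx[-3] = 0

Separating the contributions that come from x directly and those that come through y:
  without y':      y·e^(x) + 8e^(y)
  multiplying y':  8x·e^(y) + e^(x)

so (y·e^(x) + 8e^(y)) + (8x·e^(y) + e^(x))·y' = 0, and therefore
  dy/dx = -(y·e^(x) + 8e^(y))/(8x·e^(y) + e^(x)) = (-y·e^(x) - 8e^(y))/(8x·e^(y) + e^(x))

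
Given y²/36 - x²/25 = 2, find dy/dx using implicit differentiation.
Differentiate the relation implicitly: treat y = y(x) and apply the chain rule, so every y-derivative picks up a y' = dy/dx factor.

With everything moved to the left-hand side, differentiate term by term:
  d/dx[-x^2/25] = -2x/25
  d/dx[y^2/36] = y·y'/18
  d/dx[-2] = 0

Separating the contributions that come from x directly and those that come through y:
  without y':      -2x/25
  multiplying y':  y/18

so (-2x/25) + (y/18)·y' = 0, and therefore
  dy/dx = -(-2x/25)/(y/18) = 36x/(25y)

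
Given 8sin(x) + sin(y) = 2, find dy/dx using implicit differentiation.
Differentiate both sides with respect to x, treating y as y(x). By the chain rule, any term containing y contributes a factor of y' = dy/dx when we differentiate it.

Move every term to one side and write the relation as F(x, y) = 0. Term by term,
  d/dx[8sin(x)] = 8cos(x)
  d/dx[sin(y)] = y'·cos(y)
  d/dx[-2] = 0

The pieces without y' make up ∂F/∂x and the coefficient of y' is ∂F/∂y:
  ∂F/∂x = 8cos(x),
  ∂F/∂y = cos(y).

Since d/dx[F] = ∂F/∂x + (∂F/∂y)·y' = 0, solve for y':
  (∂F/∂y)·y' = -∂F/∂x
  dy/dx = -(∂F/∂x)/(∂F/∂y) = -(8cos(x))/(cos(y)) = -8cos(x)/cos(y)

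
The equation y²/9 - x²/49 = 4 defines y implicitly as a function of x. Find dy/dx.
Differentiate the relation implicitly: treat y = y(x) and apply the chain rule, so every y-derivative picks up a y' = dy/dx factor.

With everything moved to the left-hand side, differentiate term by term:
  d/dx[-x^2/49] = -2x/49
  d/dx[y^2/9] = 2y·y'/9
  d/dx[-4] = 0

Separating the contributions that come from x directly and those that come through y:
  without y':      -2x/49
  multiplying y':  2y/9

so (-2x/49) + (2y/9)·y' = 0, and therefore
  dy/dx = -(-2x/49)/(2y/9) = 9x/(49y)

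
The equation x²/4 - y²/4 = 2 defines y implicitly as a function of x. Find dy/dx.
Take d/dx of both sides. Since y is implicitly a function of x, the chain rule attaches a y' = dy/dx factor whenever we differentiate through y.

Set F(x, y) = (left side) − (right side), so the curve is F = 0. Differentiating each term of F:
  d/dx[x^2/4] = x/2
  d/dx[-y^2/4] = -y·y'/2
  d/dx[-2] = 0

Collecting, the y'-free part is the partial derivative in x and the y' coefficient is the partial derivative in y:
  ∂F/∂x = x/2
  ∂F/∂y = -y/2

so d/dx[F(x, y(x))] = ∂F/∂x + (∂F/∂y)·y' = 0. Rearranging,
  dy/dx = -(∂F/∂x)/(∂F/∂y) = -(x/2)/(-y/2) = x/y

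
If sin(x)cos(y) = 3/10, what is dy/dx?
Differentiate both sides with respect to x, treating y as y(x). By the chain rule, any term containing y contributes a factor of y' = dy/dx when we differentiate it.

Move every term to one side and write the relation as F(x, y) = 0. Term by term,
  d/dx[sin(x)·cos(y)] = -y'·sin(x)·sin(y) + cos(x)·cos(y)
  d/dx[-3/10] = 0

The pieces without y' make up ∂F/∂x and the coefficient of y' is ∂F/∂y:
  ∂F/∂x = cos(x)·cos(y),
  ∂F/∂y = -sin(x)·sin(y).

Since d/dx[F] = ∂F/∂x + (∂F/∂y)·y' = 0, solve for y':
  (∂F/∂y)·y' = -∂F/∂x
  dy/dx = -(∂F/∂x)/(∂F/∂y) = -(cos(x)·cos(y))/(-sin(x)·sin(y)) = 1/(tan(x)·tan(y))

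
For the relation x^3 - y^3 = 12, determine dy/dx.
Take d/dx of both sides. Since y is implicitly a function of x, the chain rule attaches a y' = dy/dx factor whenever we differentiate through y.

Set F(x, y) = (left side) − (right side), so the curve is F = 0. Differentiating each term of F:
  d/dx[x^3] = 3x^2
  d/dx[-y^3] = -3y^2·y'
  d/dx[-12] = 0

Collecting, the y'-free part is the partial derivative in x and the y' coefficient is the partial derivative in y:
  ∂F/∂x = 3x^2
  ∂F/∂y = -3y^2

so d/dx[F(x, y(x))] = ∂F/∂x + (∂F/∂y)·y' = 0. Rearranging,
  dy/dx = -(∂F/∂x)/(∂F/∂y) = -(3x^2)/(-3y^2) = x^2/y^2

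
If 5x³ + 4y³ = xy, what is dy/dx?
Differentiate both sides with respect to x, treating y as y(x). By the chain rule, any term containing y contributes a factor of y' = dy/dx when we differentiate it.

Move every term to one side and write the relation as F(x, y) = 0. Term by term,
  d/dx[5x^3] = 15x^2
  d/dx[-xy] = -x·y' - y
  d/dx[4y^3] = 12y^2·y'

The pieces without y' make up ∂F/∂x and the coefficient of y' is ∂F/∂y:
  ∂F/∂x = 15x^2 - y,
  ∂F/∂y = -x + 12y^2.

Since d/dx[F] = ∂F/∂x + (∂F/∂y)·y' = 0, solve for y':
  (∂F/∂y)·y' = -∂F/∂x
  dy/dx = -(∂F/∂x)/(∂F/∂y) = -(15x^2 - y)/(-x + 12y^2) = (15x^2 - y)/(x - 12y^2)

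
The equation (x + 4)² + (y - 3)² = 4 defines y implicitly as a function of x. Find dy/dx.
Differentiate the relation implicitly: treat y = y(x) and apply the chain rule, so every y-derivative picks up a y' = dy/dx factor.

With everything moved to the left-hand side, differentiate term by term:
  d/dx[(x + 4)^2] = 2x + 8
  d/dx[(y - 3)^2] = 2·y'(y - 3)
  d/dx[-4] = 0

Separating the contributions that come from x directly and those that come through y:
  without y':      2x + 8
  multiplying y':  2y - 6

so (2x + 8) + (2y - 6)·y' = 0, and therefore
  dy/dx = -(2x + 8)/(2y - 6) = (-x - 4)/(y - 3)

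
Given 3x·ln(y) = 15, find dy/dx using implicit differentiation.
Take d/dx of both sides. Since y is implicitly a function of x, the chain rule attaches a y' = dy/dx factor whenever we differentiate through y.

Set F(x, y) = (left side) − (right side), so the curve is F = 0. Differentiating each term of F:
  d/dx[3x·ln(y)] = 3x·y'/y + 3ln(y)
  d/dx[-15] = 0

Collecting, the y'-free part is the partial derivative in x and the y' coefficient is the partial derivative in y:
  ∂F/∂x = 3ln(y)
  ∂F/∂y = 3x/y

so d/dx[F(x, y(x))] = ∂F/∂x + (∂F/∂y)·y' = 0. Rearranging,
  dy/dx = -(∂F/∂x)/(∂F/∂y) = -(3ln(y))/(3x/y) = -y·ln(y)/x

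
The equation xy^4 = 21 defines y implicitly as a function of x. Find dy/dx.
Differentiate both sides with respect to x, treating y as y(x). By the chain rule, any term containing y contributes a factor of y' = dy/dx when we differentiate it.

Move every term to one side and write the relation as F(x, y) = 0. Term by term,
  d/dx[xy^4] = 4xy^3·y' + y^4
  d/dx[-21] = 0

The pieces without y' make up ∂F/∂x and the coefficient of y' is ∂F/∂y:
  ∂F/∂x = y^4,
  ∂F/∂y = 4xy^3.

Since d/dx[F] = ∂F/∂x + (∂F/∂y)·y' = 0, solve for y':
  (∂F/∂y)·y' = -∂F/∂x
  dy/dx = -(∂F/∂x)/(∂F/∂y) = -(y^4)/(4xy^3) = -y/(4x)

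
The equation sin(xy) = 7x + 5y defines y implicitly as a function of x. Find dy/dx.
Differentiate the relation implicitly: treat y = y(x) and apply the chain rule, so every y-derivative picks up a y' = dy/dx factor.

With everything moved to the left-hand side, differentiate term by term:
  d/dx[-7x] = -7
  d/dx[-5y] = -5·y'
  d/dx[sin(xy)] = (x·y' + y)·cos(xy)

Separating the contributions that come from x directly and those that come through y:
  without y':      y·cos(xy) - 7
  multiplying y':  x·cos(xy) - 5

so (y·cos(xy) - 7) + (x·cos(xy) - 5)·y' = 0, and therefore
  dy/dx = -(y·cos(xy) - 7)/(x·cos(xy) - 5) = (-y·cos(xy) + 7)/(x·cos(xy) - 5)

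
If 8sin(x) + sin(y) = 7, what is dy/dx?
Differentiate both sides with respect to x, treating y as y(x). By the chain rule, any term containing y contributes a factor of y' = dy/dx when we differentiate it.

Move every term to one side and write the relation as F(x, y) = 0. Term by term,
  d/dx[8sin(x)] = 8cos(x)
  d/dx[sin(y)] = y'·cos(y)
  d/dx[-7] = 0

The pieces without y' make up ∂F/∂x and the coefficient of y' is ∂F/∂y:
  ∂F/∂x = 8cos(x),
  ∂F/∂y = cos(y).

Since d/dx[F] = ∂F/∂x + (∂F/∂y)·y' = 0, solve for y':
  (∂F/∂y)·y' = -∂F/∂x
  dy/dx = -(∂F/∂x)/(∂F/∂y) = -(8cos(x))/(cos(y)) = -8cos(x)/cos(y)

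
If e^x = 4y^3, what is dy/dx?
Take d/dx of both sides. Since y is implicitly a function of x, the chain rule attaches a y' = dy/dx factor whenever we differentiate through y.

Set F(x, y) = (left side) − (right side), so the curve is F = 0. Differentiating each term of F:
  d/dx[-4y^3] = -12y^2·y'
  d/dx[e^(x)] = e^(x)

Collecting, the y'-free part is the partial derivative in x and the y' coefficient is the partial derivative in y:
  ∂F/∂x = e^(x)
  ∂F/∂y = -12y^2

so d/dx[F(x, y(x))] = ∂F/∂x + (∂F/∂y)·y' = 0. Rearranging,
  dy/dx = -(∂F/∂x)/(∂F/∂y) = -(e^(x))/(-12y^2) = e^(x)/(12y^2)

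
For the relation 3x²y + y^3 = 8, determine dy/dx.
Apply d/dx to both sides, remembering that y depends on x. Each occurrence of y therefore brings in a y' = dy/dx via the chain rule.

With F(x, y) equal to the left-hand side minus the right, differentiate F term by term:
  d/dx[3x^2y] = 3x^2·y' + 6xy
  d/dx[y^3] = 3y^2·y'
  d/dx[-8] = 0
Adding these up, d/dx[F] = 0 becomes
  (6xy) + (3x^2 + 3y^2)·y' = 0,
so isolating y',
  dy/dx = -(6xy)/(3x^2 + 3y^2) = -2xy/(x^2 + y^2)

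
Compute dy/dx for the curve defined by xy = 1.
Differentiate both sides with respect to x, treating y as y(x). By the chain rule, any term containing y contributes a factor of y' = dy/dx when we differentiate it.

Move every term to one side and write the relation as F(x, y) = 0. Term by term,
  d/dx[xy] = x·y' + y
  d/dx[-1] = 0

The pieces without y' make up ∂F/∂x and the coefficient of y' is ∂F/∂y:
  ∂F/∂x = y,
  ∂F/∂y = x.

Since d/dx[F] = ∂F/∂x + (∂F/∂y)·y' = 0, solve for y':
  (∂F/∂y)·y' = -∂F/∂x
  dy/dx = -(∂F/∂x)/(∂F/∂y) = -(y)/(x) = -y/x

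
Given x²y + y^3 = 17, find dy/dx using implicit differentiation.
Apply d/dx to both sides, remembering that y depends on x. Each occurrence of y therefore brings in a y' = dy/dx via the chain rule.

With F(x, y) equal to the left-hand side minus the right, differentiate F term by term:
  d/dx[x^2y] = x^2·y' + 2xy
  d/dx[y^3] = 3y^2·y'
  d/dx[-17] = 0
Adding these up, d/dx[F] = 0 becomes
  (2xy) + (x^2 + 3y^2)·y' = 0,
so isolating y',
  dy/dx = -(2xy)/(x^2 + 3y^2) = -2xy/(x^2 + 3y^2)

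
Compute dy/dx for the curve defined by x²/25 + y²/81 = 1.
Apply d/dx to both sides, remembering that y depends on x. Each occurrence of y therefore brings in a y' = dy/dx via the chain rule.

With F(x, y) equal to the left-hand side minus the right, differentiate F term by term:
  d/dx[x^2/25] = 2x/25
  d/dx[y^2/81] = 2y·y'/81
  d/dx[-1] = 0
Adding these up, d/dx[F] = 0 becomes
  (2x/25) + (2y/81)·y' = 0,
so isolating y',
  dy/dx = -(2x/25)/(2y/81) = -81x/(25y)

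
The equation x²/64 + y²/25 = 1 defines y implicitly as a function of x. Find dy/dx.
Take d/dx of both sides. Since y is implicitly a function of x, the chain rule attaches a y' = dy/dx factor whenever we differentiate through y.

Set F(x, y) = (left side) − (right side), so the curve is F = 0. Differentiating each term of F:
  d/dx[x^2/64] = x/32
  d/dx[y^2/25] = 2y·y'/25
  d/dx[-1] = 0

Collecting, the y'-free part is the partial derivative in x and the y' coefficient is the partial derivative in y:
  ∂F/∂x = x/32
  ∂F/∂y = 2y/25

so d/dx[F(x, y(x))] = ∂F/∂x + (∂F/∂y)·y' = 0. Rearranging,
  dy/dx = -(∂F/∂x)/(∂F/∂y) = -(x/32)/(2y/25) = -25x/(64y)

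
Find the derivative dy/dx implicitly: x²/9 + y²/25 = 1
Differentiate both sides with respect to x, treating y as y(x). By the chain rule, any term containing y contributes a factor of y' = dy/dx when we differentiate it.

Move every term to one side and write the relation as F(x, y) = 0. Term by term,
  d/dx[x^2/9] = 2x/9
  d/dx[y^2/25] = 2y·y'/25
  d/dx[-1] = 0

The pieces without y' make up ∂F/∂x and the coefficient of y' is ∂F/∂y:
  ∂F/∂x = 2x/9,
  ∂F/∂y = 2y/25.

Since d/dx[F] = ∂F/∂x + (∂F/∂y)·y' = 0, solve for y':
  (∂F/∂y)·y' = -∂F/∂x
  dy/dx = -(∂F/∂x)/(∂F/∂y) = -(2x/9)/(2y/25) = -25x/(9y)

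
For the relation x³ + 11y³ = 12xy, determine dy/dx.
Take d/dx of both sides. Since y is implicitly a function of x, the chain rule attaches a y' = dy/dx factor whenever we differentiate through y.

Set F(x, y) = (left side) − (right side), so the curve is F = 0. Differentiating each term of F:
  d/dx[x^3] = 3x^2
  d/dx[-12xy] = -12x·y' - 12y
  d/dx[11y^3] = 33y^2·y'

Collecting, the y'-free part is the partial derivative in x and the y' coefficient is the partial derivative in y:
  ∂F/∂x = 3x^2 - 12y
  ∂F/∂y = -12x + 33y^2

so d/dx[F(x, y(x))] = ∂F/∂x + (∂F/∂y)·y' = 0. Rearranging,
  dy/dx = -(∂F/∂x)/(∂F/∂y) = -(3x^2 - 12y)/(-12x + 33y^2) = (x^2 - 4y)/(4x - 11y^2)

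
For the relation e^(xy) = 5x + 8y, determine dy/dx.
Differentiate both sides with respect to x, treating y as y(x). By the chain rule, any term containing y contributes a factor of y' = dy/dx when we differentiate it.

Move every term to one side and write the relation as F(x, y) = 0. Term by term,
  d/dx[-5x] = -5
  d/dx[-8y] = -8·y'
  d/dx[e^(xy)] = (x·y' + y)·e^(xy)

The pieces without y' make up ∂F/∂x and the coefficient of y' is ∂F/∂y:
  ∂F/∂x = y·e^(xy) - 5,
  ∂F/∂y = x·e^(xy) - 8.

Since d/dx[F] = ∂F/∂x + (∂F/∂y)·y' = 0, solve for y':
  (∂F/∂y)·y' = -∂F/∂x
  dy/dx = -(∂F/∂x)/(∂F/∂y) = -(y·e^(xy) - 5)/(x·e^(xy) - 8) = (-y·e^(xy) + 5)/(x·e^(xy) - 8)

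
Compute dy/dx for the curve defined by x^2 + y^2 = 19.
Apply d/dx to both sides, remembering that y depends on x. Each occurrence of y therefore brings in a y' = dy/dx via the chain rule.

With F(x, y) equal to the left-hand side minus the right, differentiate F term by term:
  d/dx[x^2] = 2x
  d/dx[y^2] = 2y·y'
  d/dx[-19] = 0
Adding these up, d/dx[F] = 0 becomes
  (2x) + (2y)·y' = 0,
so isolating y',
  dy/dx = -(2x)/(2y) = -x/y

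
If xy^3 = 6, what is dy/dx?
Apply d/dx to both sides, remembering that y depends on x. Each occurrence of y therefore brings in a y' = dy/dx via the chain rule.

With F(x, y) equal to the left-hand side minus the right, differentiate F term by term:
  d/dx[xy^3] = 3xy^2·y' + y^3
  d/dx[-6] = 0
Adding these up, d/dx[F] = 0 becomes
  (y^3) + (3xy^2)·y' = 0,
so isolating y',
  dy/dx = -(y^3)/(3xy^2) = -y/(3x)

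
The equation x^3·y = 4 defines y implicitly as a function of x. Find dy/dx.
Differentiate the relation implicitly: treat y = y(x) and apply the chain rule, so every y-derivative picks up a y' = dy/dx factor.

With everything moved to the left-hand side, differentiate term by term:
  d/dx[x^3y] = x^3·y' + 3x^2y
  d/dx[-4] = 0

Separating the contributions that come from x directly and those that come through y:
  without y':      3x^2y
  multiplying y':  x^3

so (3x^2y) + (x^3)·y' = 0, and therefore
  dy/dx = -(3x^2y)/(x^3) = -3y/x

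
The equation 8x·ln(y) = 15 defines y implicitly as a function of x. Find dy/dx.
Differentiate both sides with respect to x, treating y as y(x). By the chain rule, any term containing y contributes a factor of y' = dy/dx when we differentiate it.

Move every term to one side and write the relation as F(x, y) = 0. Term by term,
  d/dx[8x·ln(y)] = 8x·y'/y + 8ln(y)
  d/dx[-15] = 0

The pieces without y' make up ∂F/∂x and the coefficient of y' is ∂F/∂y:
  ∂F/∂x = 8ln(y),
  ∂F/∂y = 8x/y.

Since d/dx[F] = ∂F/∂x + (∂F/∂y)·y' = 0, solve for y':
  (∂F/∂y)·y' = -∂F/∂x
  dy/dx = -(∂F/∂x)/(∂F/∂y) = -(8ln(y))/(8x/y) = -y·ln(y)/x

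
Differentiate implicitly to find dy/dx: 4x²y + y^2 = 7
Apply d/dx to both sides, remembering that y depends on x. Each occurrence of y therefore brings in a y' = dy/dx via the chain rule.

With F(x, y) equal to the left-hand side minus the right, differentiate F term by term:
  d/dx[4x^2y] = 4x^2·y' + 8xy
  d/dx[y^2] = 2y·y'
  d/dx[-7] = 0
Adding these up, d/dx[F] = 0 becomes
  (8xy) + (4x^2 + 2y)·y' = 0,
so isolating y',
  dy/dx = -(8xy)/(4x^2 + 2y) = -4xy/(2x^2 + y)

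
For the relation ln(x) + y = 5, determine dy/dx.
Apply d/dx to both sides, remembering that y depends on x. Each occurrence of y therefore brings in a y' = dy/dx via the chain rule.

With F(x, y) equal to the left-hand side minus the right, differentiate F term by term:
  d/dx[y] = y'
  d/dx[ln(x)] = 1/x
  d/dx[-5] = 0
Adding these up, d/dx[F] = 0 becomes
  (1/x) + (1)·y' = 0,
so isolating y',
  dy/dx = -(1/x)/(1) = -1/x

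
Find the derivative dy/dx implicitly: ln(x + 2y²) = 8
Apply d/dx to both sides, remembering that y depends on x. Each occurrence of y therefore brings in a y' = dy/dx via the chain rule.

With F(x, y) equal to the left-hand side minus the right, differentiate F term by term:
  d/dx[ln(x + 2y^2)] = (4y·y' + 1)/(x + 2y^2)
  d/dx[-8] = 0
Adding these up, d/dx[F] = 0 becomes
  (1/(x + 2y^2)) + (4y/(x + 2y^2))·y' = 0,
so isolating y',
  dy/dx = -(1/(x + 2y^2))/(4y/(x + 2y^2)) = -1/(4y)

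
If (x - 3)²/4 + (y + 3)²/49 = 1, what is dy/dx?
Apply d/dx to both sides, remembering that y depends on x. Each occurrence of y therefore brings in a y' = dy/dx via the chain rule.

With F(x, y) equal to the left-hand side minus the right, differentiate F term by term:
  d/dx[(x - 3)^2/4] = x/2 - 3/2
  d/dx[(y + 3)^2/49] = 2·y'(y + 3)/49
  d/dx[-1] = 0
Adding these up, d/dx[F] = 0 becomes
  (x/2 - 3/2) + (2y/49 + 6/49)·y' = 0,
so isolating y',
  dy/dx = -(x/2 - 3/2)/(2y/49 + 6/49)
        = -((x - 3)/2)/(2(y + 3)/49) = 49(3 - x)/(4(y + 3))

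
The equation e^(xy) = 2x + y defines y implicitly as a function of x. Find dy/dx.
Differentiate the relation implicitly: treat y = y(x) and apply the chain rule, so every y-derivative picks up a y' = dy/dx factor.

With everything moved to the left-hand side, differentiate term by term:
  d/dx[-2x] = -2
  d/dx[-y] = -y'
  d/dx[e^(xy)] = (x·y' + y)·e^(xy)

Separating the contributions that come from x directly and those that come through y:
  without y':      y·e^(xy) - 2
  multiplying y':  x·e^(xy) - 1

so (y·e^(xy) - 2) + (x·e^(xy) - 1)·y' = 0, and therefore
  dy/dx = -(y·e^(xy) - 2)/(x·e^(xy) - 1) = (-y·e^(xy) + 2)/(x·e^(xy) - 1)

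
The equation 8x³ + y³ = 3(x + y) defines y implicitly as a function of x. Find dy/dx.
Differentiate the relation implicitly: treat y = y(x) and apply the chain rule, so every y-derivative picks up a y' = dy/dx factor.

With everything moved to the left-hand side, differentiate term by term:
  d/dx[8x^3] = 24x^2
  d/dx[-3x] = -3
  d/dx[y^3] = 3y^2·y'
  d/dx[-3y] = -3·y'

Separating the contributions that come from x directly and those that come through y:
  without y':      24x^2 - 3
  multiplying y':  3y^2 - 3

so (24x^2 - 3) + (3y^2 - 3)·y' = 0, and therefore
  dy/dx = -(24x^2 - 3)/(3y^2 - 3) = (1 - 8x^2)/(y^2 - 1)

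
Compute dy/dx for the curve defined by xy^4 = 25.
Differentiate both sides with respect to x, treating y as y(x). By the chain rule, any term containing y contributes a factor of y' = dy/dx when we differentiate it.

Move every term to one side and write the relation as F(x, y) = 0. Term by term,
  d/dx[xy^4] = 4xy^3·y' + y^4
  d/dx[-25] = 0

The pieces without y' make up ∂F/∂x and the coefficient of y' is ∂F/∂y:
  ∂F/∂x = y^4,
  ∂F/∂y = 4xy^3.

Since d/dx[F] = ∂F/∂x + (∂F/∂y)·y' = 0, solve for y':
  (∂F/∂y)·y' = -∂F/∂x
  dy/dx = -(∂F/∂x)/(∂F/∂y) = -(y^4)/(4xy^3) = -y/(4x)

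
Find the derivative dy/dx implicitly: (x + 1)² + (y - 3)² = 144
Differentiate the relation implicitly: treat y = y(x) and apply the chain rule, so every y-derivative picks up a y' = dy/dx factor.

With everything moved to the left-hand side, differentiate term by term:
  d/dx[(x + 1)^2] = 2x + 2
  d/dx[(y - 3)^2] = 2·y'(y - 3)
  d/dx[-144] = 0

Separating the contributions that come from x directly and those that come through y:
  without y':      2x + 2
  multiplying y':  2y - 6

so (2x + 2) + (2y - 6)·y' = 0, and therefore
  dy/dx = -(2x + 2)/(2y - 6) = (-x - 1)/(y - 3)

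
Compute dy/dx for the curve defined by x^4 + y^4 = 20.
Differentiate the relation implicitly: treat y = y(x) and apply the chain rule, so every y-derivative picks up a y' = dy/dx factor.

With everything moved to the left-hand side, differentiate term by term:
  d/dx[x^4] = 4x^3
  d/dx[y^4] = 4y^3·y'
  d/dx[-20] = 0

Separating the contributions that come from x directly and those that come through y:
  without y':      4x^3
  multiplying y':  4y^3

so (4x^3) + (4y^3)·y' = 0, and therefore
  dy/dx = -(4x^3)/(4y^3) = -x^3/y^3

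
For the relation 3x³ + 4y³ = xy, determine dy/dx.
Differentiate the relation implicitly: treat y = y(x) and apply the chain rule, so every y-derivative picks up a y' = dy/dx factor.

With everything moved to the left-hand side, differentiate term by term:
  d/dx[3x^3] = 9x^2
  d/dx[-xy] = -x·y' - y
  d/dx[4y^3] = 12y^2·y'

Separating the contributions that come from x directly and those that come through y:
  without y':      9x^2 - y
  multiplying y':  -x + 12y^2

so (9x^2 - y) + (-x + 12y^2)·y' = 0, and therefore
  dy/dx = -(9x^2 - y)/(-x + 12y^2) = (9x^2 - y)/(x - 12y^2)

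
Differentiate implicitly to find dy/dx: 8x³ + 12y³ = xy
Take d/dx of both sides. Since y is implicitly a function of x, the chain rule attaches a y' = dy/dx factor whenever we differentiate through y.

Set F(x, y) = (left side) − (right side), so the curve is F = 0. Differentiating each term of F:
  d/dx[8x^3] = 24x^2
  d/dx[-xy] = -x·y' - y
  d/dx[12y^3] = 36y^2·y'

Collecting, the y'-free part is the partial derivative in x and the y' coefficient is the partial derivative in y:
  ∂F/∂x = 24x^2 - y
  ∂F/∂y = -x + 36y^2

so d/dx[F(x, y(x))] = ∂F/∂x + (∂F/∂y)·y' = 0. Rearranging,
  dy/dx = -(∂F/∂x)/(∂F/∂y) = -(24x^2 - y)/(-x + 36y^2) = (24x^2 - y)/(x - 36y^2)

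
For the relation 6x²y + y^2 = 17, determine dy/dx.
Differentiate the relation implicitly: treat y = y(x) and apply the chain rule, so every y-derivative picks up a y' = dy/dx factor.

With everything moved to the left-hand side, differentiate term by term:
  d/dx[6x^2y] = 6x^2·y' + 12xy
  d/dx[y^2] = 2y·y'
  d/dx[-17] = 0

Separating the contributions that come from x directly and those that come through y:
  without y':      12xy
  multiplying y':  6x^2 + 2y

so (12xy) + (6x^2 + 2y)·y' = 0, and therefore
  dy/dx = -(12xy)/(6x^2 + 2y) = -6xy/(3x^2 + y)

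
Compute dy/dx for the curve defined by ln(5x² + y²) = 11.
Differentiate the relation implicitly: treat y = y(x) and apply the chain rule, so every y-derivative picks up a y' = dy/dx factor.

With everything moved to the left-hand side, differentiate term by term:
  d/dx[ln(5x^2 + y^2)] = (10x + 2y·y')/(5x^2 + y^2)
  d/dx[-11] = 0

Separating the contributions that come from x directly and those that come through y:
  without y':      10x/(5x^2 + y^2)
  multiplying y':  2y/(5x^2 + y^2)

so (10x/(5x^2 + y^2)) + (2y/(5x^2 + y^2))·y' = 0, and therefore
  dy/dx = -(10x/(5x^2 + y^2))/(2y/(5x^2 + y^2)) = -5x/y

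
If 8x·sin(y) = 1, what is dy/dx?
Differentiate the relation implicitly: treat y = y(x) and apply the chain rule, so every y-derivative picks up a y' = dy/dx factor.

With everything moved to the left-hand side, differentiate term by term:
  d/dx[8x·sin(y)] = 8x·y'·cos(y) + 8sin(y)
  d/dx[-1] = 0

Separating the contributions that come from x directly and those that come through y:
  without y':      8sin(y)
  multiplying y':  8x·cos(y)

so (8sin(y)) + (8x·cos(y))·y' = 0, and therefore
  dy/dx = -(8sin(y))/(8x·cos(y)) = -tan(y)/x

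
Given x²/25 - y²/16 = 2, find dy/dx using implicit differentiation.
Differentiate both sides with respect to x, treating y as y(x). By the chain rule, any term containing y contributes a factor of y' = dy/dx when we differentiate it.

Move every term to one side and write the relation as F(x, y) = 0. Term by term,
  d/dx[x^2/25] = 2x/25
  d/dx[-y^2/16] = -y·y'/8
  d/dx[-2] = 0

The pieces without y' make up ∂F/∂x and the coefficient of y' is ∂F/∂y:
  ∂F/∂x = 2x/25,
  ∂F/∂y = -y/8.

Since d/dx[F] = ∂F/∂x + (∂F/∂y)·y' = 0, solve for y':
  (∂F/∂y)·y' = -∂F/∂x
  dy/dx = -(∂F/∂x)/(∂F/∂y) = -(2x/25)/(-y/8) = 16x/(25y)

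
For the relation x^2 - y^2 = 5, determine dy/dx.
Apply d/dx to both sides, remembering that y depends on x. Each occurrence of y therefore brings in a y' = dy/dx via the chain rule.

With F(x, y) equal to the left-hand side minus the right, differentiate F term by term:
  d/dx[x^2] = 2x
  d/dx[-y^2] = -2y·y'
  d/dx[-5] = 0
Adding these up, d/dx[F] = 0 becomes
  (2x) + (-2y)·y' = 0,
so isolating y',
  dy/dx = -(2x)/(-2y) = x/y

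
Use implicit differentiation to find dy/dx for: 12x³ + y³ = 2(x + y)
Take d/dx of both sides. Since y is implicitly a function of x, the chain rule attaches a y' = dy/dx factor whenever we differentiate through y.

Set F(x, y) = (left side) − (right side), so the curve is F = 0. Differentiating each term of F:
  d/dx[12x^3] = 36x^2
  d/dx[-2x] = -2
  d/dx[y^3] = 3y^2·y'
  d/dx[-2y] = -2·y'

Collecting, the y'-free part is the partial derivative in x and the y' coefficient is the partial derivative in y:
  ∂F/∂x = 36x^2 - 2
  ∂F/∂y = 3y^2 - 2

so d/dx[F(x, y(x))] = ∂F/∂x + (∂F/∂y)·y' = 0. Rearranging,
  dy/dx = -(∂F/∂x)/(∂F/∂y) = -(36x^2 - 2)/(3y^2 - 2) = 2(1 - 18x^2)/(3y^2 - 2)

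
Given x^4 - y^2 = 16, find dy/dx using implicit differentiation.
Differentiate both sides with respect to x, treating y as y(x). By the chain rule, any term containing y contributes a factor of y' = dy/dx when we differentiate it.

Move every term to one side and write the relation as F(x, y) = 0. Term by term,
  d/dx[x^4] = 4x^3
  d/dx[-y^2] = -2y·y'
  d/dx[-16] = 0

The pieces without y' make up ∂F/∂x and the coefficient of y' is ∂F/∂y:
  ∂F/∂x = 4x^3,
  ∂F/∂y = -2y.

Since d/dx[F] = ∂F/∂x + (∂F/∂y)·y' = 0, solve for y':
  (∂F/∂y)·y' = -∂F/∂x
  dy/dx = -(∂F/∂x)/(∂F/∂y) = -(4x^3)/(-2y) = 2x^3/y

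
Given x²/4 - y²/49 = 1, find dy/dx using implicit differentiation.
Differentiate the relation implicitly: treat y = y(x) and apply the chain rule, so every y-derivative picks up a y' = dy/dx factor.

With everything moved to the left-hand side, differentiate term by term:
  d/dx[x^2/4] = x/2
  d/dx[-y^2/49] = -2y·y'/49
  d/dx[-1] = 0

Separating the contributions that come from x directly and those that come through y:
  without y':      x/2
  multiplying y':  -2y/49

so (x/2) + (-2y/49)·y' = 0, and therefore
  dy/dx = -(x/2)/(-2y/49) = 49x/(4y)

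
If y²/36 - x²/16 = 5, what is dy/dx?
Differentiate both sides with respect to x, treating y as y(x). By the chain rule, any term containing y contributes a factor of y' = dy/dx when we differentiate it.

Move every term to one side and write the relation as F(x, y) = 0. Term by term,
  d/dx[-x^2/16] = -x/8
  d/dx[y^2/36] = y·y'/18
  d/dx[-5] = 0

The pieces without y' make up ∂F/∂x and the coefficient of y' is ∂F/∂y:
  ∂F/∂x = -x/8,
  ∂F/∂y = y/18.

Since d/dx[F] = ∂F/∂x + (∂F/∂y)·y' = 0, solve for y':
  (∂F/∂y)·y' = -∂F/∂x
  dy/dx = -(∂F/∂x)/(∂F/∂y) = -(-x/8)/(y/18) = 9x/(4y)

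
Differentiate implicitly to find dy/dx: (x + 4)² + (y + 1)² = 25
Apply d/dx to both sides, remembering that y depends on x. Each occurrence of y therefore brings in a y' = dy/dx via the chain rule.

With F(x, y) equal to the left-hand side minus the right, differentiate F term by term:
  d/dx[(x + 4)^2] = 2x + 8
  d/dx[(y + 1)^2] = 2·y'(y + 1)
  d/dx[-25] = 0
Adding these up, d/dx[F] = 0 becomes
  (2x + 8) + (2y + 2)·y' = 0,
so isolating y',
  dy/dx = -(2x + 8)/(2y + 2) = (-x - 4)/(y + 1)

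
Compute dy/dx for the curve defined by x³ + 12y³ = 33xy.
Differentiate the relation implicitly: treat y = y(x) and apply the chain rule, so every y-derivative picks up a y' = dy/dx factor.

With everything moved to the left-hand side, differentiate term by term:
  d/dx[x^3] = 3x^2
  d/dx[-33xy] = -33x·y' - 33y
  d/dx[12y^3] = 36y^2·y'

Separating the contributions that come from x directly and those that come through y:
  without y':      3x^2 - 33y
  multiplying y':  -33x + 36y^2

so (3x^2 - 33y) + (-33x + 36y^2)·y' = 0, and therefore
  dy/dx = -(3x^2 - 33y)/(-33x + 36y^2) = (x^2 - 11y)/(11x - 12y^2)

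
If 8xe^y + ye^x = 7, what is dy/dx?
Differentiate the relation implicitly: treat y = y(x) and apply the chain rule, so every y-derivative picks up a y' = dy/dx factor.

With everything moved to the left-hand side, differentiate term by term:
  d/dx[8x·e^(y)] = 8x·y'·e^(y) + 8e^(y)
  d/dx[y·e^(x)] = y·e^(x) + y'·e^(x)
  d/dx[-7] = 0

Separating the contributions that come from x directly and those that come through y:
  without y':      y·e^(x) + 8e^(y)
  multiplying y':  8x·e^(y) + e^(x)

so (y·e^(x) + 8e^(y)) + (8x·e^(y) + e^(x))·y' = 0, and therefore
  dy/dx = -(y·e^(x) + 8e^(y))/(8x·e^(y) + e^(x)) = (-y·e^(x) - 8e^(y))/(8x·e^(y) + e^(x))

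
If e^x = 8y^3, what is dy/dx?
Apply d/dx to both sides, remembering that y depends on x. Each occurrence of y therefore brings in a y' = dy/dx via the chain rule.

With F(x, y) equal to the left-hand side minus the right, differentiate F term by term:
  d/dx[-8y^3] = -24y^2·y'
  d/dx[e^(x)] = e^(x)
Adding these up, d/dx[F] = 0 becomes
  (e^(x)) + (-24y^2)·y' = 0,
so isolating y',
  dy/dx = -(e^(x))/(-24y^2) = e^(x)/(24y^2)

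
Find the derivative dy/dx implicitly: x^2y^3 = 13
Differentiate the relation implicitly: treat y = y(x) and apply the chain rule, so every y-derivative picks up a y' = dy/dx factor.

With everything moved to the left-hand side, differentiate term by term:
  d/dx[x^2y^3] = 3x^2y^2·y' + 2xy^3
  d/dx[-13] = 0

Separating the contributions that come from x directly and those that come through y:
  without y':      2xy^3
  multiplying y':  3x^2y^2

so (2xy^3) + (3x^2y^2)·y' = 0, and therefore
  dy/dx = -(2xy^3)/(3x^2y^2) = -2y/(3x)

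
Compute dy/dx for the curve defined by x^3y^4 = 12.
Apply d/dx to both sides, remembering that y depends on x. Each occurrence of y therefore brings in a y' = dy/dx via the chain rule.

With F(x, y) equal to the left-hand side minus the right, differentiate F term by term:
  d/dx[x^3y^4] = 4x^3y^3·y' + 3x^2y^4
  d/dx[-12] = 0
Adding these up, d/dx[F] = 0 becomes
  (3x^2y^4) + (4x^3y^3)·y' = 0,
so isolating y',
  dy/dx = -(3x^2y^4)/(4x^3y^3) = -3y/(4x)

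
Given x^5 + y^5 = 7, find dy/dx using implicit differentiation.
Differentiate both sides with respect to x, treating y as y(x). By the chain rule, any term containing y contributes a factor of y' = dy/dx when we differentiate it.

Move every term to one side and write the relation as F(x, y) = 0. Term by term,
  d/dx[x^5] = 5x^4
  d/dx[y^5] = 5y^4·y'
  d/dx[-7] = 0

The pieces without y' make up ∂F/∂x and the coefficient of y' is ∂F/∂y:
  ∂F/∂x = 5x^4,
  ∂F/∂y = 5y^4.

Since d/dx[F] = ∂F/∂x + (∂F/∂y)·y' = 0, solve for y':
  (∂F/∂y)·y' = -∂F/∂x
  dy/dx = -(∂F/∂x)/(∂F/∂y) = -(5x^4)/(5y^4) = -x^4/y^4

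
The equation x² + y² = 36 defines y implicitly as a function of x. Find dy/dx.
Differentiate the relation implicitly: treat y = y(x) and apply the chain rule, so every y-derivative picks up a y' = dy/dx factor.

With everything moved to the left-hand side, differentiate term by term:
  d/dx[x^2] = 2x
  d/dx[y^2] = 2y·y'
  d/dx[-36] = 0

Separating the contributions that come from x directly and those that come through y:
  without y':      2x
  multiplying y':  2y

so (2x) + (2y)·y' = 0, and therefore
  dy/dx = -(2x)/(2y) = -x/y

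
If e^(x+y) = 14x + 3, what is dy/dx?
Apply d/dx to both sides, remembering that y depends on x. Each occurrence of y therefore brings in a y' = dy/dx via the chain rule.

With F(x, y) equal to the left-hand side minus the right, differentiate F term by term:
  d/dx[-14x] = -14
  d/dx[e^(x + y)] = (y' + 1)·e^(x + y)
  d/dx[-3] = 0
Adding these up, d/dx[F] = 0 becomes
  (e^(x + y) - 14) + (e^(x + y))·y' = 0,
so isolating y',
  dy/dx = -(e^(x + y) - 14)/(e^(x + y)) = 14e^(-x - y) - 1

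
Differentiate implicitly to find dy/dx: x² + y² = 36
Differentiate the relation implicitly: treat y = y(x) and apply the chain rule, so every y-derivative picks up a y' = dy/dx factor.

With everything moved to the left-hand side, differentiate term by term:
  d/dx[x^2] = 2x
  d/dx[y^2] = 2y·y'
  d/dx[-36] = 0

Separating the contributions that come from x directly and those that come through y:
  without y':      2x
  multiplying y':  2y

so (2x) + (2y)·y' = 0, and therefore
  dy/dx = -(2x)/(2y) = -x/y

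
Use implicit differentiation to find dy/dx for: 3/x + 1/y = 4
Differentiate the relation implicitly: treat y = y(x) and apply the chain rule, so every y-derivative picks up a y' = dy/dx factor.

With everything moved to the left-hand side, differentiate term by term:
  d/dx[1/y] = -y'/y^2
  d/dx[3/x] = -3/x^2
  d/dx[-4] = 0

Separating the contributions that come from x directly and those that come through y:
  without y':      -3/x^2
  multiplying y':  -1/y^2

so (-3/x^2) + (-1/y^2)·y' = 0, and therefore
  dy/dx = -(-3/x^2)/(-1/y^2) = -3y^2/x^2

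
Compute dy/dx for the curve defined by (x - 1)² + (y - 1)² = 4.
Apply d/dx to both sides, remembering that y depends on x. Each occurrence of y therefore brings in a y' = dy/dx via the chain rule.

With F(x, y) equal to the left-hand side minus the right, differentiate F term by term:
  d/dx[(x - 1)^2] = 2x - 2
  d/dx[(y - 1)^2] = 2·y'(y - 1)
  d/dx[-4] = 0
Adding these up, d/dx[F] = 0 becomes
  (2x - 2) + (2y - 2)·y' = 0,
so isolating y',
  dy/dx = -(2x - 2)/(2y - 2) = (1 - x)/(y - 1)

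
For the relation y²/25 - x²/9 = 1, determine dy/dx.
Apply d/dx to both sides, remembering that y depends on x. Each occurrence of y therefore brings in a y' = dy/dx via the chain rule.

With F(x, y) equal to the left-hand side minus the right, differentiate F term by term:
  d/dx[-x^2/9] = -2x/9
  d/dx[y^2/25] = 2y·y'/25
  d/dx[-1] = 0
Adding these up, d/dx[F] = 0 becomes
  (-2x/9) + (2y/25)·y' = 0,
so isolating y',
  dy/dx = -(-2x/9)/(2y/25) = 25x/(9y)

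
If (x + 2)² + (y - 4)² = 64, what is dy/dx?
Apply d/dx to both sides, remembering that y depends on x. Each occurrence of y therefore brings in a y' = dy/dx via the chain rule.

With F(x, y) equal to the left-hand side minus the right, differentiate F term by term:
  d/dx[(x + 2)^2] = 2x + 4
  d/dx[(y - 4)^2] = 2·y'(y - 4)
  d/dx[-64] = 0
Adding these up, d/dx[F] = 0 becomes
  (2x + 4) + (2y - 8)·y' = 0,
so isolating y',
  dy/dx = -(2x + 4)/(2y - 8) = (-x - 2)/(y - 4)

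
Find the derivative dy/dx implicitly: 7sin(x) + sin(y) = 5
Differentiate the relation implicitly: treat y = y(x) and apply the chain rule, so every y-derivative picks up a y' = dy/dx factor.

With everything moved to the left-hand side, differentiate term by term:
  d/dx[7sin(x)] = 7cos(x)
  d/dx[sin(y)] = y'·cos(y)
  d/dx[-5] = 0

Separating the contributions that come from x directly and those that come through y:
  without y':      7cos(x)
  multiplying y':  cos(y)

so (7cos(x)) + (cos(y))·y' = 0, and therefore
  dy/dx = -(7cos(x))/(cos(y)) = -7cos(x)/cos(y)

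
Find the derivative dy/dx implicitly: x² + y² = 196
Differentiate both sides with respect to x, treating y as y(x). By the chain rule, any term containing y contributes a factor of y' = dy/dx when we differentiate it.

Move every term to one side and write the relation as F(x, y) = 0. Term by term,
  d/dx[x^2] = 2x
  d/dx[y^2] = 2y·y'
  d/dx[-196] = 0

The pieces without y' make up ∂F/∂x and the coefficient of y' is ∂F/∂y:
  ∂F/∂x = 2x,
  ∂F/∂y = 2y.

Since d/dx[F] = ∂F/∂x + (∂F/∂y)·y' = 0, solve for y':
  (∂F/∂y)·y' = -∂F/∂x
  dy/dx = -(∂F/∂x)/(∂F/∂y) = -(2x)/(2y) = -x/y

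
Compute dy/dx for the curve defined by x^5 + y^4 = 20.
Take d/dx of both sides. Since y is implicitly a function of x, the chain rule attaches a y' = dy/dx factor whenever we differentiate through y.

Set F(x, y) = (left side) − (right side), so the curve is F = 0. Differentiating each term of F:
  d/dx[x^5] = 5x^4
  d/dx[y^4] = 4y^3·y'
  d/dx[-20] = 0

Collecting, the y'-free part is the partial derivative in x and the y' coefficient is the partial derivative in y:
  ∂F/∂x = 5x^4
  ∂F/∂y = 4y^3

so d/dx[F(x, y(x))] = ∂F/∂x + (∂F/∂y)·y' = 0. Rearranging,
  dy/dx = -(∂F/∂x)/(∂F/∂y) = -(5x^4)/(4y^3) = -5x^4/(4y^3)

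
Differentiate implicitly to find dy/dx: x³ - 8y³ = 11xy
Differentiate both sides with respect to x, treating y as y(x). By the chain rule, any term containing y contributes a factor of y' = dy/dx when we differentiate it.

Move every term to one side and write the relation as F(x, y) = 0. Term by term,
  d/dx[x^3] = 3x^2
  d/dx[-11xy] = -11x·y' - 11y
  d/dx[-8y^3] = -24y^2·y'

The pieces without y' make up ∂F/∂x and the coefficient of y' is ∂F/∂y:
  ∂F/∂x = 3x^2 - 11y,
  ∂F/∂y = -11x - 24y^2.

Since d/dx[F] = ∂F/∂x + (∂F/∂y)·y' = 0, solve for y':
  (∂F/∂y)·y' = -∂F/∂x
  dy/dx = -(∂F/∂x)/(∂F/∂y) = -(3x^2 - 11y)/(-11x - 24y^2) = (3x^2 - 11y)/(11x + 24y^2)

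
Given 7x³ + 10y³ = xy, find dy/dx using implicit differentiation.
Take d/dx of both sides. Since y is implicitly a function of x, the chain rule attaches a y' = dy/dx factor whenever we differentiate through y.

Set F(x, y) = (left side) − (right side), so the curve is F = 0. Differentiating each term of F:
  d/dx[7x^3] = 21x^2
  d/dx[-xy] = -x·y' - y
  d/dx[10y^3] = 30y^2·y'

Collecting, the y'-free part is the partial derivative in x and the y' coefficient is the partial derivative in y:
  ∂F/∂x = 21x^2 - y
  ∂F/∂y = -x + 30y^2

so d/dx[F(x, y(x))] = ∂F/∂x + (∂F/∂y)·y' = 0. Rearranging,
  dy/dx = -(∂F/∂x)/(∂F/∂y) = -(21x^2 - y)/(-x + 30y^2) = (21x^2 - y)/(x - 30y^2)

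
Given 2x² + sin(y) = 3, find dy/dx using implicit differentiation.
Differentiate the relation implicitly: treat y = y(x) and apply the chain rule, so every y-derivative picks up a y' = dy/dx factor.

With everything moved to the left-hand side, differentiate term by term:
  d/dx[2x^2] = 4x
  d/dx[sin(y)] = y'·cos(y)
  d/dx[-3] = 0

Separating the contributions that come from x directly and those that come through y:
  without y':      4x
  multiplying y':  cos(y)

so (4x) + (cos(y))·y' = 0, and therefore
  dy/dx = -(4x)/(cos(y)) = -4x/cos(y)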